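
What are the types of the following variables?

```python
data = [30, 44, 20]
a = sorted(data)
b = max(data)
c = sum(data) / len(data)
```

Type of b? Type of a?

max of ints returns int; sorted() returns list

int, list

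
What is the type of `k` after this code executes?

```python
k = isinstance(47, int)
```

isinstance() returns bool

bool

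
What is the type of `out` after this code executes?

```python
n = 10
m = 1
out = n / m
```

int / int always returns float in Python 3 (10 / 1 = 10)

float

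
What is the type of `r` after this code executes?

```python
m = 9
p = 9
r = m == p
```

Equality comparison returns bool

bool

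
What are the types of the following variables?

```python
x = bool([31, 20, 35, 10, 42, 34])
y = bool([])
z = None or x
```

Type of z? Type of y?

None or <bool> returns the bool; bool() returns bool

bool, bool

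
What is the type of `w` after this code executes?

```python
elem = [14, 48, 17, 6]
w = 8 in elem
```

'in' operator returns bool

bool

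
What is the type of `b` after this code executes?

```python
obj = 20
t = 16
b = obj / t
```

int / int always returns float in Python 3 (20 / 16 = 1.25)

float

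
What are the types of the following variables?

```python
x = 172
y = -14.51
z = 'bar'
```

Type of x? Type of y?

x is int; y is float

int, float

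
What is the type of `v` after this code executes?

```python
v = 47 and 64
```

'and' returns the last value when all truthy (64, which is int)

int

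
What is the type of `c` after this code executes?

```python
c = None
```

None has type NoneType

NoneType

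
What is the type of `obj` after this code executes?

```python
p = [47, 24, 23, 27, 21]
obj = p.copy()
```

list.copy() returns list

list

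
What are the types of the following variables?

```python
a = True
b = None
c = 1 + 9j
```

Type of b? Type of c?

b is NoneType; c is complex

NoneType, complex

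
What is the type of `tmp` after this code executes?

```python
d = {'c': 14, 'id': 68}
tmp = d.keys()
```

.keys() returns a dict_keys view object

dict_keys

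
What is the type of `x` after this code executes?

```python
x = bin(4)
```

bin() returns str representation

str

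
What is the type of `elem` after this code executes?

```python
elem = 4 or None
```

'or' returns first truthy value (4, int)

int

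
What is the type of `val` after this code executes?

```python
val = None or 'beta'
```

'or' with None returns the other value ('beta', str)

str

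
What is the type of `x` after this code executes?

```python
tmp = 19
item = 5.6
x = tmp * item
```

int * float returns float (19 * 5.6 = 106.4)

float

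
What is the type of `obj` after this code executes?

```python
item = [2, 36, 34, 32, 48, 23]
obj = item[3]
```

Indexing a list of ints returns int (item[3] = 32)

int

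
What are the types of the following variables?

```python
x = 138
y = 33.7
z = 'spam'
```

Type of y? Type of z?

y is float; z is str

float, str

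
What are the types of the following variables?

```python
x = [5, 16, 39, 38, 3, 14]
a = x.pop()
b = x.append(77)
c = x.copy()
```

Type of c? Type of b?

list.copy() returns list; list.append() returns None

list, NoneType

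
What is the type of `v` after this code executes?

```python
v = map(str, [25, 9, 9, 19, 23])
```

map() returns a map iterator object

map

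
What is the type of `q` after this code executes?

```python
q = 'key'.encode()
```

str.encode() returns bytes

bytes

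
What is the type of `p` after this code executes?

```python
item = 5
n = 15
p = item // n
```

int // int returns int (5 // 15 = 0)

int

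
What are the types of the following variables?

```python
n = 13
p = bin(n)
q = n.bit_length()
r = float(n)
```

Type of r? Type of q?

float() returns float; int.bit_length() returns int

float, int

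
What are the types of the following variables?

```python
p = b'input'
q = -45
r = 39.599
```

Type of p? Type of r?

p is bytes; r is float

bytes, float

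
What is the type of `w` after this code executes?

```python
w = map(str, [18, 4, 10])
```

map() returns a map iterator object

map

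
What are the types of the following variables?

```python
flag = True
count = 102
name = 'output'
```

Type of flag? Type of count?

flag is bool; count is int

bool, int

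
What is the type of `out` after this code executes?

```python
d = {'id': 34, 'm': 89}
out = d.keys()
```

.keys() returns a dict_keys view object

dict_keys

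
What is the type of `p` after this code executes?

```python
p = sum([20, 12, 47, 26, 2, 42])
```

sum() of ints returns int

int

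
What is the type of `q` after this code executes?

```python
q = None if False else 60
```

Ternary: condition is False, else branch (60) taken → int

int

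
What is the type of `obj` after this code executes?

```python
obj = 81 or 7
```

'or' returns the first truthy value (81, which is int)

int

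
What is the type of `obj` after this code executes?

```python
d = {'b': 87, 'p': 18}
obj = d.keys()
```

.keys() returns a dict_keys view object

dict_keys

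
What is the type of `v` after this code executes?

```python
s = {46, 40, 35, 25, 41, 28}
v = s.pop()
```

Popping from a set of ints returns int

int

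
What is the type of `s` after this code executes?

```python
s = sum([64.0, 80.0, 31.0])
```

sum() of floats returns float

float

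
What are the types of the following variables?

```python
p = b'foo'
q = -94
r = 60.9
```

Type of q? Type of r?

q is int; r is float

int, float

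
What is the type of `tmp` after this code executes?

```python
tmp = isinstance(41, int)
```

isinstance() returns bool

bool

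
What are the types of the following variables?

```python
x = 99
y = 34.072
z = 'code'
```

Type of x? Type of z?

x is int; z is str

int, str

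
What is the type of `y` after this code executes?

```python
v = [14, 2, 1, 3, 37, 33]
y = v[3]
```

Indexing a list of ints returns int (v[3] = 3)

int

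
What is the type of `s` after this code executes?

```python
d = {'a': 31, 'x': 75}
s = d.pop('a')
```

dict.pop() returns the value (int)

int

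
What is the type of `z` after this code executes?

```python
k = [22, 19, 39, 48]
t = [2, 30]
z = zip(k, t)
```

zip() returns a zip iterator object

zip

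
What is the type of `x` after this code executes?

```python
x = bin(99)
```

bin() returns str representation

str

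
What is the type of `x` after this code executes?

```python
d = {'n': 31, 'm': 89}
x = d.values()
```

.values() returns a dict_values view object

dict_values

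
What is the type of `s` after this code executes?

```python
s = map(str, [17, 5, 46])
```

map() returns a map iterator object

map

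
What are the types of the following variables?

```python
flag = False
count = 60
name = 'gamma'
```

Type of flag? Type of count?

flag is bool; count is int

bool, int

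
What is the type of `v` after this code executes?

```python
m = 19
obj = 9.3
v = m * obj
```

int * float returns float (19 * 9.3 = 176.7)

float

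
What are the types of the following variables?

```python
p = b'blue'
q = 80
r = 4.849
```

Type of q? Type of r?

q is int; r is float

int, float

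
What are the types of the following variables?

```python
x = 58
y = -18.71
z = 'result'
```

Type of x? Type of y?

x is int; y is float

int, float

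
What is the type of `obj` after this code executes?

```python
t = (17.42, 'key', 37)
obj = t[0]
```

Index 0 of tuple is 17.42 which is float

float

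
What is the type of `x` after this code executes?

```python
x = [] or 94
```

'or' returns first truthy value (94, which is int)

int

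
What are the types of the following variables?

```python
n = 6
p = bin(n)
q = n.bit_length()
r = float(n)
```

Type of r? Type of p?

float() returns float; bin() returns str

float, str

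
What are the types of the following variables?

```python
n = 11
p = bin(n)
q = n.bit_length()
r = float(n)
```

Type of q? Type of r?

int.bit_length() returns int; float() returns float

int, float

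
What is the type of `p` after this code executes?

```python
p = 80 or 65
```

'or' returns the first truthy value (80, which is int)

int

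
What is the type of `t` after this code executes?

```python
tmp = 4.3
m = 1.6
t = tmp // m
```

float // float returns float (floor division preserves float type)

float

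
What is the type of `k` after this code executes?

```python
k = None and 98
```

'and' returns first falsy value (None)

NoneType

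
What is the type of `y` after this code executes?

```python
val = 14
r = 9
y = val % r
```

int % int returns int (14 % 9 = 5)

int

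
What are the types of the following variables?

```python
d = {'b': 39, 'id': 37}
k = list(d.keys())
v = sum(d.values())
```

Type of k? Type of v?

list(...) returns list; sum of int values returns int

list, int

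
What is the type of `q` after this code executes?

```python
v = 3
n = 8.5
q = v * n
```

int * float returns float (3 * 8.5 = 25.5)

float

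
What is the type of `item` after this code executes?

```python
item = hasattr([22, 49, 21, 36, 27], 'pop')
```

hasattr() returns bool

bool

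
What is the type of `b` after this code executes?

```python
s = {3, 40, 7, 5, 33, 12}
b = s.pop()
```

Popping from a set of ints returns int

int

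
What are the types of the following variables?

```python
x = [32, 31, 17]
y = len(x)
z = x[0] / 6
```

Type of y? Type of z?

len() returns int; int / int returns float

int, float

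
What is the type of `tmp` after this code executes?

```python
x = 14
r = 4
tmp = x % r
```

int % int returns int (14 % 4 = 2)

int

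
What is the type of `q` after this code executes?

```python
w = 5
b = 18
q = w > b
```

Comparison operators return bool

bool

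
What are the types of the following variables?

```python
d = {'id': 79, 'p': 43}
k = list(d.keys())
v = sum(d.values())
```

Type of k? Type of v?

list(...) returns list; sum of int values returns int

list, int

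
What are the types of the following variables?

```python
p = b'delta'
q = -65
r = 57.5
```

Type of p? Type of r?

p is bytes; r is float

bytes, float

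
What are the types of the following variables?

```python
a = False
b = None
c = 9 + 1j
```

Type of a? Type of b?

a is bool; b is NoneType

bool, NoneType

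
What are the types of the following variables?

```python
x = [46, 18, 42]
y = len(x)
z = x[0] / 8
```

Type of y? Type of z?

len() returns int; int / int returns float

int, float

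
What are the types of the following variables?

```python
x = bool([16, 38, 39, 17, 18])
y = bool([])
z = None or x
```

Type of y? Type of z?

bool() returns bool; None or <bool> returns the bool

bool, bool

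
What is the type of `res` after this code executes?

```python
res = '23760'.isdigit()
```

str.isdigit() returns bool

bool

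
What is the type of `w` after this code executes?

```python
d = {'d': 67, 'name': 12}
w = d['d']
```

Accessing dict[str, int] with key 'd' returns int value 67

int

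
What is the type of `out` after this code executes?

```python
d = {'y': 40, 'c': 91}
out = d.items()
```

dict.items() returns a dict_items view

dict_items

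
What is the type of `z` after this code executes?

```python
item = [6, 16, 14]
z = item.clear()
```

list.clear() returns None

NoneType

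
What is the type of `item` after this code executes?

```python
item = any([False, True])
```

any() returns bool

bool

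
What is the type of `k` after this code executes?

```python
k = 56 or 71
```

'or' returns the first truthy value (56, which is int)

int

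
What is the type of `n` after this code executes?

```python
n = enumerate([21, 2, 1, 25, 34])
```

enumerate() returns an enumerate iterator object

enumerate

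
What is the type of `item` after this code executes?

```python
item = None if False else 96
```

Ternary: condition is False, else branch (96) taken → int

int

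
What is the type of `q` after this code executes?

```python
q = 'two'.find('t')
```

str.find() returns int (index, or -1)

int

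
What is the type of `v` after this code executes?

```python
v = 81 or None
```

'or' returns first truthy value (81, int)

int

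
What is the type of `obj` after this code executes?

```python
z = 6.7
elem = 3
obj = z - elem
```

float - int returns float (6.7 - 3 = 3.7)

float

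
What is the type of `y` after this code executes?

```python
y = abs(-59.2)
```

abs() of float returns float

float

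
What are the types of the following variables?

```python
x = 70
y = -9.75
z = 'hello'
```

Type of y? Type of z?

y is float; z is str

float, str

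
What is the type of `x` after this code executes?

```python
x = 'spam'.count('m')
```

str.count() returns int

int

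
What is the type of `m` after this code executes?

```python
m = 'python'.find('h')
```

str.find() returns int (index, or -1)

int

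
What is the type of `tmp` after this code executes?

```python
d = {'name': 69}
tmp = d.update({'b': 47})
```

dict.update() returns None

NoneType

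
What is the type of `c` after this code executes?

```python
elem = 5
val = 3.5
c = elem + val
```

int + float returns float (5 + 3.5 = 8.5)

float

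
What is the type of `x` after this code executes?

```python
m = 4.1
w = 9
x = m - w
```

float - int returns float (4.1 - 9 = -4.9)

float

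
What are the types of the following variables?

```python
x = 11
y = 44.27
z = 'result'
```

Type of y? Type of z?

y is float; z is str

float, str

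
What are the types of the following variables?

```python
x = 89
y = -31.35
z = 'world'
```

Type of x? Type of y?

x is int; y is float

int, float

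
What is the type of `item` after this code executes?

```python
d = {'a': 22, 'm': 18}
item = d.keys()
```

.keys() returns a dict_keys view object

dict_keys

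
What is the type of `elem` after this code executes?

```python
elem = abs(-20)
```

abs() of int returns int

int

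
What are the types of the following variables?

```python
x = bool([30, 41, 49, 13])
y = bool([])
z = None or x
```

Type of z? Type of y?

None or <bool> returns the bool; bool() returns bool

bool, bool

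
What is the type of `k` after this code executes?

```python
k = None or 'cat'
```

'or' with None returns the other value ('cat', str)

str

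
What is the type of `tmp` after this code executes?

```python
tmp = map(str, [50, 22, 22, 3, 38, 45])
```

map() returns a map iterator object

map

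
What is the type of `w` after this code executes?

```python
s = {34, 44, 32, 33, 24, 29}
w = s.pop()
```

Popping from a set of ints returns int

int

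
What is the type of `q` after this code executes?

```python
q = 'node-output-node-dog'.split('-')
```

str.split() returns list

list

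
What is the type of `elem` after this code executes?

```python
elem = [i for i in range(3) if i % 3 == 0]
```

A list comprehension [...] produces a list

list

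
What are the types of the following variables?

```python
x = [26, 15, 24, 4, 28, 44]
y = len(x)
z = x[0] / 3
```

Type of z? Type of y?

int / int returns float; len() returns int

float, int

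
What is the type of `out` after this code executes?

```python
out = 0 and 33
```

'and' returns the first falsy value (0, which is int)

int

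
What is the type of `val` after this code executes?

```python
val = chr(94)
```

chr() returns str (single character)

str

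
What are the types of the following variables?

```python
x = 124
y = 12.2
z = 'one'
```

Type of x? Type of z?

x is int; z is str

int, str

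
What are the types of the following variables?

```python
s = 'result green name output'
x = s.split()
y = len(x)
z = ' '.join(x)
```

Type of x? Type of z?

str.split() returns list; str.join() returns str

list, str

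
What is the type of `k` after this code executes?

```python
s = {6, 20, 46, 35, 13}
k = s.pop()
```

Popping from a set of ints returns int

int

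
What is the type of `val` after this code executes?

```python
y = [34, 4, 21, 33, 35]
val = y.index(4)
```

list.index() returns int

int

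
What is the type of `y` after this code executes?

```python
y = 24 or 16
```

'or' returns the first truthy value (24, which is int)

int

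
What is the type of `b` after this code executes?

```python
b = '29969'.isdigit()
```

str.isdigit() returns bool

bool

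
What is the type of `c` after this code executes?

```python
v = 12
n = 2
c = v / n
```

int / int always returns float in Python 3 (12 / 2 = 6)

float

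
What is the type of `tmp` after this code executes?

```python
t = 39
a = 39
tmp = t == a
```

Equality comparison returns bool

bool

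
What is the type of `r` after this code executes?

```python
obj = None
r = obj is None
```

'is' comparison returns bool

bool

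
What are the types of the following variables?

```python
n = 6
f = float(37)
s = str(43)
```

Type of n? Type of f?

n is int; f is float

int, float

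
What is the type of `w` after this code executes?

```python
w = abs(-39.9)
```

abs() of float returns float

float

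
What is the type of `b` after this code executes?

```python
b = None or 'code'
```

'or' with None returns the other value ('code', str)

str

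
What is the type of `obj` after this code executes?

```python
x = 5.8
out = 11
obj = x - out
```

float - int returns float (5.8 - 11 = -5.2)

float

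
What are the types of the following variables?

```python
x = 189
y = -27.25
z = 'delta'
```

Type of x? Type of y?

x is int; y is float

int, float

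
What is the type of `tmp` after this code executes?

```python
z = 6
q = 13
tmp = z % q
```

int % int returns int (6 % 13 = 6)

int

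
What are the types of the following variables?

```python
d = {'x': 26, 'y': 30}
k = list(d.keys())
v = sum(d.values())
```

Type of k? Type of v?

list(...) returns list; sum of int values returns int

list, int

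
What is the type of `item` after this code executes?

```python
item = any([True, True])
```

any() returns bool

bool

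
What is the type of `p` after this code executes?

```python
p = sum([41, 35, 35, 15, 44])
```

sum() of ints returns int

int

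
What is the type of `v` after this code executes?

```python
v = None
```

None has type NoneType

NoneType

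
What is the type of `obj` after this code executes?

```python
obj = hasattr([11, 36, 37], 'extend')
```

hasattr() returns bool

bool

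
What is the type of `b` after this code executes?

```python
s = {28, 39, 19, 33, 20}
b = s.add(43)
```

set.add() returns None (mutates in place)

NoneType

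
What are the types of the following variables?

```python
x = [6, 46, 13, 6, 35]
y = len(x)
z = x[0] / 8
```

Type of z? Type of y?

int / int returns float; len() returns int

float, int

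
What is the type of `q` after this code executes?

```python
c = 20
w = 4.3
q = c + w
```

int + float returns float (20 + 4.3 = 24.3)

float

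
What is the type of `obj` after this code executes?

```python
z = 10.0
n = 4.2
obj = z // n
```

float // float returns float (floor division preserves float type)

float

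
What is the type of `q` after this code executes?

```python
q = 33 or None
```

'or' returns first truthy value (33, int)

int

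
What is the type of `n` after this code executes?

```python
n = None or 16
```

'or' with None returns the other value (16, int)

int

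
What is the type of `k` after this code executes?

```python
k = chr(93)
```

chr() returns str (single character)

str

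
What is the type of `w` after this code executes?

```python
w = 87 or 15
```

'or' returns the first truthy value (87, which is int)

int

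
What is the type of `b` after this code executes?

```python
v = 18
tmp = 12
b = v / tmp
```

int / int always returns float in Python 3 (18 / 12 = 1.5)

float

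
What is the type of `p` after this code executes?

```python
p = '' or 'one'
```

'or' returns first truthy value ('one', which is str)

str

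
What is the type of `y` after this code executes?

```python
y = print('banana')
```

print() returns None

NoneType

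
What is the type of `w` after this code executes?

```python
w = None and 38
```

'and' returns first falsy value (None)

NoneType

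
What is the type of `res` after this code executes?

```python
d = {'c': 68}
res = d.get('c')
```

dict.get() returns the value (int) when key is found

int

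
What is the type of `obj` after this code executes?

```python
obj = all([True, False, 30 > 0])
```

all() returns bool

bool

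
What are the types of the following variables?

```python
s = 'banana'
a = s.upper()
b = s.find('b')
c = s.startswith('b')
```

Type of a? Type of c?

str.upper() returns str; str.startswith() returns bool

str, bool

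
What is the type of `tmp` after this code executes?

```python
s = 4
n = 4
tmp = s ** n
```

int ** positive int returns int (4 ** 4 = 256)

int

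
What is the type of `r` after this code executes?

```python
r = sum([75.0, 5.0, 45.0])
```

sum() of floats returns float

float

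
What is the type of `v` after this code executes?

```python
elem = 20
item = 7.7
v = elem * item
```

int * float returns float (20 * 7.7 = 154.0)

float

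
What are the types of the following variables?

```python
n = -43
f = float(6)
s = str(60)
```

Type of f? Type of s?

f is float; s is str

float, str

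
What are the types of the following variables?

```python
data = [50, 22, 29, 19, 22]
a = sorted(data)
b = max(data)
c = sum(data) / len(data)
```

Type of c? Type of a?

int / int returns float; sorted() returns list

float, list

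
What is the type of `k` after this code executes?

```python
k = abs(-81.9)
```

abs() of float returns float

float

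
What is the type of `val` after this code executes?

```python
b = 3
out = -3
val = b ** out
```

int ** negative int returns float

float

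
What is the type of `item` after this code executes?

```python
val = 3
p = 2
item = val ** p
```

int ** positive int returns int (3 ** 2 = 9)

int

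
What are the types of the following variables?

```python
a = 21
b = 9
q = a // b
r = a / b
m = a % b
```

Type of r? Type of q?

int / int returns float; int // int returns int

float, int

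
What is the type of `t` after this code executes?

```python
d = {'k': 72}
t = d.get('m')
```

dict.get() returns None when key 'm' is not found and no default given

NoneType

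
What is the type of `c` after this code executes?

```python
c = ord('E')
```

ord() returns int (Unicode code point)

int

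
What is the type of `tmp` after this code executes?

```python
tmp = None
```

None has type NoneType

NoneType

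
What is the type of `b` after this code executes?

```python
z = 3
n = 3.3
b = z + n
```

int + float returns float (3 + 3.3 = 6.3)

float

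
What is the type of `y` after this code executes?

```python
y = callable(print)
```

callable() returns bool

bool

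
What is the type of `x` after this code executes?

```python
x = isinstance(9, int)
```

isinstance() returns bool

bool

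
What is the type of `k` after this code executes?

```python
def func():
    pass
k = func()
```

A function with no return statement returns None

NoneType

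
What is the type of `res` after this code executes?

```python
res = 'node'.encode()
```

str.encode() returns bytes

bytes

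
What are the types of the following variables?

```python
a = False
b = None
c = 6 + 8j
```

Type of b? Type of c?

b is NoneType; c is complex

NoneType, complex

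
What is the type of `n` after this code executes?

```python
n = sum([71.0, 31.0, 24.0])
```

sum() of floats returns float

float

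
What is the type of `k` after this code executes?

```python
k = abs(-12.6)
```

abs() of float returns float

float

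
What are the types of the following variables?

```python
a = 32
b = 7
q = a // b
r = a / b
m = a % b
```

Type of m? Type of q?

int % int returns int; int // int returns int

int, int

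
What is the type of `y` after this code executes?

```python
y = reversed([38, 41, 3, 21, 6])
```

reversed() on a list returns a list_reverseiterator

list_reverseiterator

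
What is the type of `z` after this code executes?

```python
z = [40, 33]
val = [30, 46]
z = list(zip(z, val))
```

list(zip(...)) returns a list of tuples

list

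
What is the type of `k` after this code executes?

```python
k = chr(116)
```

chr() returns str (single character)

str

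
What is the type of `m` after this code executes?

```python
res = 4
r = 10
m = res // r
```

int // int returns int (4 // 10 = 0)

int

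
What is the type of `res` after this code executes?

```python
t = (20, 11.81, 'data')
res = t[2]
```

Index 2 of tuple is 'data' which is str

str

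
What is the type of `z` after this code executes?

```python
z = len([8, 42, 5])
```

len() always returns int

int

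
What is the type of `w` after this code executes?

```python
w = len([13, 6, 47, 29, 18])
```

len() always returns int

int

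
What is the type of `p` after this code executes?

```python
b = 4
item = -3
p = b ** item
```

int ** negative int returns float

float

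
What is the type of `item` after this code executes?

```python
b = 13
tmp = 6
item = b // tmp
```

int // int returns int (13 // 6 = 2)

int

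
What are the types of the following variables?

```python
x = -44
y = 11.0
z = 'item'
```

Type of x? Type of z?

x is int; z is str

int, str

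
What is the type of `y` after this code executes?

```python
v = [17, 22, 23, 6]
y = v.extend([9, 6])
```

list.extend() returns None

NoneType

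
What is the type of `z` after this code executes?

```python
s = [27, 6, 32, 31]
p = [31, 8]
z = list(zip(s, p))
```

list(zip(...)) returns a list of tuples

list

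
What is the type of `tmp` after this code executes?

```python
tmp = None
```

None has type NoneType

NoneType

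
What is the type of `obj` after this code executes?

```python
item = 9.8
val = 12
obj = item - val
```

float - int returns float (9.8 - 12 = -2.2)

float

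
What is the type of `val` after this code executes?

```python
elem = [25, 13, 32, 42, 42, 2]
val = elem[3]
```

Indexing a list of ints returns int (elem[3] = 42)

int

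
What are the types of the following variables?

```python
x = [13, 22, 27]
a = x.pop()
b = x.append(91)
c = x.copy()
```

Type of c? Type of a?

list.copy() returns list; list.pop() returns the element (int)

list, int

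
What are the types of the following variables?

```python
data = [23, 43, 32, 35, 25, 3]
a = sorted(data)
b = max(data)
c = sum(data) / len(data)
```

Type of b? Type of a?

max of ints returns int; sorted() returns list

int, list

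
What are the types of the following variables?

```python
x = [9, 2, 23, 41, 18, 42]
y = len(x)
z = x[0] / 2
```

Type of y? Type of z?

len() returns int; int / int returns float

int, float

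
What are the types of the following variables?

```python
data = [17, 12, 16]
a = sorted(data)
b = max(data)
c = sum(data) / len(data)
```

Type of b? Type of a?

max of ints returns int; sorted() returns list

int, list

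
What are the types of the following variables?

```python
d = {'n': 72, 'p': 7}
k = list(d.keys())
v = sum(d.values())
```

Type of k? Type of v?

list(...) returns list; sum of int values returns int

list, int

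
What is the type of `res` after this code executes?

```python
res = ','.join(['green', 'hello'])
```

str.join() returns str

str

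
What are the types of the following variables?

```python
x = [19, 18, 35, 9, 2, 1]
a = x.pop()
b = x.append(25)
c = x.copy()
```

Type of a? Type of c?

list.pop() returns the element (int); list.copy() returns list

int, list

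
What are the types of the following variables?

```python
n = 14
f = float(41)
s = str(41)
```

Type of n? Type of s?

n is int; s is str

int, str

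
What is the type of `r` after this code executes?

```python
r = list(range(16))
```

list(range(...)) returns list

list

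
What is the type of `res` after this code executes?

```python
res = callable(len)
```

callable() returns bool

bool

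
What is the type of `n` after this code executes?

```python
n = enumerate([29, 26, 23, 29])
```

enumerate() returns an enumerate iterator object

enumerate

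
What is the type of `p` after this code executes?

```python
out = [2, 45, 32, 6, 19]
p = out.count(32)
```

list.count() returns int

int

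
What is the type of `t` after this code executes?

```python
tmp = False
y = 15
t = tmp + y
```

bool + int returns int (False is 0, so 0 + 15 = 15)

int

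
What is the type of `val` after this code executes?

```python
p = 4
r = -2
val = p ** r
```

int ** negative int returns float

float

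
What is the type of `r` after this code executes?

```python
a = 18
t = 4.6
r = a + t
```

int + float returns float (18 + 4.6 = 22.6)

float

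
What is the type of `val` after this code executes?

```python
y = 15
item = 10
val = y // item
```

int // int returns int (15 // 10 = 1)

int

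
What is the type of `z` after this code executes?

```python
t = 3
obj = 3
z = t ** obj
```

int ** positive int returns int (3 ** 3 = 27)

int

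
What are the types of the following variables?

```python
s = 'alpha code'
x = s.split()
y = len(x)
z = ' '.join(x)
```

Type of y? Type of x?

len() returns int; str.split() returns list

int, list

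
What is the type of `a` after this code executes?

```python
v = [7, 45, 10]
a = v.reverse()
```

list.reverse() returns None

NoneType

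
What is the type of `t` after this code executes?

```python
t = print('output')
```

print() returns None

NoneType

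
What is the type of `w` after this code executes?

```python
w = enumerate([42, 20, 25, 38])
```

enumerate() returns an enumerate iterator object

enumerate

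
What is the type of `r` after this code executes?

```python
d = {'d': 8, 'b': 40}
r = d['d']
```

Accessing dict[str, int] with key 'd' returns int value 8

int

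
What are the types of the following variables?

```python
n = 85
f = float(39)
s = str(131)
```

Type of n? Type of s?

n is int; s is str

int, str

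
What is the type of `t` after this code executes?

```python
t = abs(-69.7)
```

abs() of float returns float

float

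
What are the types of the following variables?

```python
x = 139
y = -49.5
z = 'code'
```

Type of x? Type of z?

x is int; z is str

int, str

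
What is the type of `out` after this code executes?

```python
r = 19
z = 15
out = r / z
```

int / int always returns float in Python 3 (19 / 15 = 1.26667)

float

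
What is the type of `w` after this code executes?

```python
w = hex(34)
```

hex() returns str representation

str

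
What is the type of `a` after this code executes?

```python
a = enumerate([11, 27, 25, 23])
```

enumerate() returns an enumerate iterator object

enumerate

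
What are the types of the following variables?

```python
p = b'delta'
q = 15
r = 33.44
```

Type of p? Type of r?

p is bytes; r is float

bytes, float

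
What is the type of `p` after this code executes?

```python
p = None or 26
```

'or' with None returns the other value (26, int)

int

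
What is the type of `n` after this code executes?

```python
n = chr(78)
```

chr() returns str (single character)

str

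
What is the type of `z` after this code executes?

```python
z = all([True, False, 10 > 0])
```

all() returns bool

bool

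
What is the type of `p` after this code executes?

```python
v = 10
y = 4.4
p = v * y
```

int * float returns float (10 * 4.4 = 44.0)

float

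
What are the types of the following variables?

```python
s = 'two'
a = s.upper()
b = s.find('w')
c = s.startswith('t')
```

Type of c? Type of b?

str.startswith() returns bool; str.find() returns int

bool, int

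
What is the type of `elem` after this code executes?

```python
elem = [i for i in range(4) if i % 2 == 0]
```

A list comprehension [...] produces a list

list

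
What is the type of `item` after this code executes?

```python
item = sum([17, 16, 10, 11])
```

sum() of ints returns int

int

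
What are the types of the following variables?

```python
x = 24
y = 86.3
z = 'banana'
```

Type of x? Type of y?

x is int; y is float

int, float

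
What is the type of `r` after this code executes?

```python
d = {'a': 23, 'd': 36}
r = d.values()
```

.values() returns a dict_values view object

dict_values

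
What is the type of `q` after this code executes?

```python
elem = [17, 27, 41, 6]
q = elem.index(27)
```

list.index() returns int

int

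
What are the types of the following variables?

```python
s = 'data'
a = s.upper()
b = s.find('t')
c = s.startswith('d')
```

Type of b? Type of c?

str.find() returns int; str.startswith() returns bool

int, bool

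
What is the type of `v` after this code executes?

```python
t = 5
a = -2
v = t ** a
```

int ** negative int returns float

float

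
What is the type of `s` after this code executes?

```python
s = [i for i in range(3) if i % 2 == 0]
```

A list comprehension [...] produces a list

list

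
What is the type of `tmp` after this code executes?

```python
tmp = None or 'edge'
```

'or' with None returns the other value ('edge', str)

str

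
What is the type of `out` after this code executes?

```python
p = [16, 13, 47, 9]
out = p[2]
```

Indexing a list of ints returns int (p[2] = 47)

int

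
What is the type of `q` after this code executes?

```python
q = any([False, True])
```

any() returns bool

bool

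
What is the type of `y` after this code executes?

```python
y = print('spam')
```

print() returns None

NoneType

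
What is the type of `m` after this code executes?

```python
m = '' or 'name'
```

'or' returns first truthy value ('name', which is str)

str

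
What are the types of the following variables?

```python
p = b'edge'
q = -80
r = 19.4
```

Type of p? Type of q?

p is bytes; q is int

bytes, int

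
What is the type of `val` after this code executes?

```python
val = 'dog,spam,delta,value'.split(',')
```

str.split() returns list

list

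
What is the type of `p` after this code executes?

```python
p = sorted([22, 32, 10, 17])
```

sorted() always returns list

list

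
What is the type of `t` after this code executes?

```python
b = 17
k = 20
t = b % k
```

int % int returns int (17 % 20 = 17)

int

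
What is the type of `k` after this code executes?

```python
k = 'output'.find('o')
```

str.find() returns int (index, or -1)

int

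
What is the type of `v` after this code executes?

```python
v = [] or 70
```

'or' returns first truthy value (70, which is int)

int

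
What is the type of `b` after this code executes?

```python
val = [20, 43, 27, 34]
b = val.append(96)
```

list.append() returns None (mutates in place)

NoneType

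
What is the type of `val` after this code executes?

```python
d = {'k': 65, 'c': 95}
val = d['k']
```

Accessing dict[str, int] with key 'k' returns int value 65

int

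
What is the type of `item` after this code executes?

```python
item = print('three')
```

print() returns None

NoneType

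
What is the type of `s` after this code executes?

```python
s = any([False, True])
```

any() returns bool

bool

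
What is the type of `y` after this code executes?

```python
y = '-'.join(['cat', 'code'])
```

str.join() returns str

str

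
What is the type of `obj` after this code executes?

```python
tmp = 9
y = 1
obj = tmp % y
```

int % int returns int (9 % 1 = 0)

int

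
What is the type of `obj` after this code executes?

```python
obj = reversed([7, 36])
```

reversed() on a list returns a list_reverseiterator

list_reverseiterator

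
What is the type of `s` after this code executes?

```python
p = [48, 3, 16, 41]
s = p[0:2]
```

Slicing a list always returns a list

list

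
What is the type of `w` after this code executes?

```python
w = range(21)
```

range() returns a range object

range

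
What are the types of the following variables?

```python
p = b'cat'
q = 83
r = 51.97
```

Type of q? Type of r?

q is int; r is float

int, float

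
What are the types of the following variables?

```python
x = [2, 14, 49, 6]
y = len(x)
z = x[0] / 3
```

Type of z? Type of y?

int / int returns float; len() returns int

float, int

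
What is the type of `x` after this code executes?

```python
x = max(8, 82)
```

max() of ints returns int

int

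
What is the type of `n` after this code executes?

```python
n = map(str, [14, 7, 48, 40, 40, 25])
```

map() returns a map iterator object

map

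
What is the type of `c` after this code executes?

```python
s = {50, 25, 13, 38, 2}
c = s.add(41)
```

set.add() returns None (mutates in place)

NoneType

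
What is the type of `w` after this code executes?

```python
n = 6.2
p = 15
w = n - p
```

float - int returns float (6.2 - 15 = -8.8)

float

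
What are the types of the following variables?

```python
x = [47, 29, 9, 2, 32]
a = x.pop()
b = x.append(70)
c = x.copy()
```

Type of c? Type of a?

list.copy() returns list; list.pop() returns the element (int)

list, int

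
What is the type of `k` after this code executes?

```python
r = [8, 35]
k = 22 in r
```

'in' operator returns bool

bool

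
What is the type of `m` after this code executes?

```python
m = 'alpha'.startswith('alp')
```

str.startswith() returns bool

bool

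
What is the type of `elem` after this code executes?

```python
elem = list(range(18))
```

list(range(...)) returns list

list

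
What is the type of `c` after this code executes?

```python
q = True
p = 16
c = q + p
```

bool + int returns int (True is 1, so 1 + 16 = 17)

int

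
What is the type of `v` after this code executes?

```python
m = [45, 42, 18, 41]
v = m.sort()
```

list.sort() returns None (sorts in place)

NoneType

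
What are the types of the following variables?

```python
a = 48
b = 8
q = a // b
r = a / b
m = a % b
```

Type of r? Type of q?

int / int returns float; int // int returns int

float, int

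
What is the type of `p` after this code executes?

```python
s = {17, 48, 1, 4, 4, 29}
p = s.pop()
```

Popping from a set of ints returns int

int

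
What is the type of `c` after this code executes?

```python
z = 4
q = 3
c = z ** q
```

int ** positive int returns int (4 ** 3 = 64)

int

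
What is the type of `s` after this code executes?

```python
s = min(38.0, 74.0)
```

min() of floats returns float

float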